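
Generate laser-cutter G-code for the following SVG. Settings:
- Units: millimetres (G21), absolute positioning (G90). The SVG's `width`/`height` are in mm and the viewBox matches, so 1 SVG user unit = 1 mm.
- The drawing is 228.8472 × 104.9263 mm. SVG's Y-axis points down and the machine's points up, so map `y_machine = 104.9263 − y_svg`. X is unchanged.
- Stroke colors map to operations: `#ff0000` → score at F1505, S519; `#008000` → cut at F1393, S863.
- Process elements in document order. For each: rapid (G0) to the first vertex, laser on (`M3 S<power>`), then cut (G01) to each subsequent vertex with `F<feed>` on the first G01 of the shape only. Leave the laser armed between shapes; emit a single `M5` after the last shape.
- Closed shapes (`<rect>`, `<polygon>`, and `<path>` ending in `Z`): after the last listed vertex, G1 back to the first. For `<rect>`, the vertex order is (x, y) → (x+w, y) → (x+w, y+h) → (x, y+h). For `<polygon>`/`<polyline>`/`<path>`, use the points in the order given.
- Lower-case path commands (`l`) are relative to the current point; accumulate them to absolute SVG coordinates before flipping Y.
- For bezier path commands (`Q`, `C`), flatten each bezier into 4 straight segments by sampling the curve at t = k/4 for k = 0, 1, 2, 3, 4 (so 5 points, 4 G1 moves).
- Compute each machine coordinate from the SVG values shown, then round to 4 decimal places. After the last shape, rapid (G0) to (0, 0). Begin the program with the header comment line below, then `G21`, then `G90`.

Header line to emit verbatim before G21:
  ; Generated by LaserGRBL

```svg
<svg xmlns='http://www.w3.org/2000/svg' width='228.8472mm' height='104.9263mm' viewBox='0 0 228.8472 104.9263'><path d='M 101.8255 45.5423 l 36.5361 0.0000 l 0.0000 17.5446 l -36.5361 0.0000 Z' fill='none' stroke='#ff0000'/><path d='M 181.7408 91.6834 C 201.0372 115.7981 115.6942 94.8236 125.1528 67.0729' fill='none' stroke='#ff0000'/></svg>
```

Since the viewBox matches the mm dimensions, user units are millimetres directly. The only transform is the Y-flip y_m = 104.9263 − y_svg.

Shape 1 is a rectangle drawn with `<path>`. Its stroke #ff0000 means score at S519, F1505. After flipping Y the toolpath is (101.8255,59.3840) → (138.3616,59.3840) → (138.3616,41.8394) → (101.8255,41.8394) → (101.8255,59.3840), returning to the start.

Shape 2 is a cubic bezier drawn with `<path>`. Its stroke #ff0000 means score at S519, F1505. After flipping Y the toolpath is (181.7408,13.2429) → (179.7095,3.0125) → (157.1360,6.0986) → (132.7179,18.9096) → (125.1528,37.8534).

; Generated by LaserGRBL
G21
G90
G0 X101.8255 Y59.3840
M3 S519
G01 X138.3616 Y59.3840 F1505
G01 X138.3616 Y41.8394
G01 X101.8255 Y41.8394
G01 X101.8255 Y59.3840
G0 X181.7408 Y13.2429
M3 S519
G01 X179.7095 Y3.0125 F1505
G01 X157.1360 Y6.0986
G01 X132.7179 Y18.9096
G01 X125.1528 Y37.8534
M5
G0 X0.0000 Y0.0000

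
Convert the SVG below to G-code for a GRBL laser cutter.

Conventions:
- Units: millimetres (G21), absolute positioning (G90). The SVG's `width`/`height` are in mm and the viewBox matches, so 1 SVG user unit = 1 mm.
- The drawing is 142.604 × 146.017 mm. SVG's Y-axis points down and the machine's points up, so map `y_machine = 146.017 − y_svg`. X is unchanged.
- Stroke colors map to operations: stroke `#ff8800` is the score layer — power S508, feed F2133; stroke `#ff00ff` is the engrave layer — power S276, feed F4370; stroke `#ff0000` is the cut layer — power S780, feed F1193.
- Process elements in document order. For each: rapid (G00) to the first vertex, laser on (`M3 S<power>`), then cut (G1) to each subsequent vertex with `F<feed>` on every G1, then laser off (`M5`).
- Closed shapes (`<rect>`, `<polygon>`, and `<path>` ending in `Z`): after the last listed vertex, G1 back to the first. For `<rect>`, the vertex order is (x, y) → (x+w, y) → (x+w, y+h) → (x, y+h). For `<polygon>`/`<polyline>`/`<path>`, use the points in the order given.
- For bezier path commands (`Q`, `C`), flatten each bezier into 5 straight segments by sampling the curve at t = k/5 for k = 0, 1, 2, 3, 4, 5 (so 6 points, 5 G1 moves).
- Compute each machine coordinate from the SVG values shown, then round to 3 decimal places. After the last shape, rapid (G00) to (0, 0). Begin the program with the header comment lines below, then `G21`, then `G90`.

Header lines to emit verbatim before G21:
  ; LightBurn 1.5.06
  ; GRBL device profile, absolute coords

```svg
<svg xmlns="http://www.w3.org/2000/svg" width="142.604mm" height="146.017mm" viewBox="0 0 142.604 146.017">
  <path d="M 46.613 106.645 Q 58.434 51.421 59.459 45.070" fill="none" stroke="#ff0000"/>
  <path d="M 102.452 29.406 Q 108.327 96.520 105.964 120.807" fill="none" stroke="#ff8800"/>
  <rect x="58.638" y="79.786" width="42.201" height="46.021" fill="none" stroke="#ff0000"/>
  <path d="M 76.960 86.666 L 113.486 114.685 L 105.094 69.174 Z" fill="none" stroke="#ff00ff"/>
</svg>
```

; LightBurn 1.5.06
; GRBL device profile, absolute coords
G21
G90
G00 X46.613 Y39.372
M3 S780
G1 X50.910 Y59.507 F1193
G1 X54.342 Y75.732 F1193
G1 X56.912 Y88.047 F1193
G1 X58.617 Y96.452 F1193
G1 X59.459 Y100.947 F1193
M5
G00 X102.452 Y116.611
M3 S508
G1 X104.472 Y91.478 F2133
G1 X105.834 Y69.772 F2133
G1 X106.536 Y51.492 F2133
G1 X106.580 Y36.638 F2133
G1 X105.964 Y25.210 F2133
M5
G00 X58.638 Y66.231
M3 S780
G1 X100.839 Y66.231 F1193
G1 X100.839 Y20.210 F1193
G1 X58.638 Y20.210 F1193
G1 X58.638 Y66.231 F1193
M5
G00 X76.960 Y59.351
M3 S276
G1 X113.486 Y31.332 F4370
G1 X105.094 Y76.843 F4370
G1 X76.960 Y59.351 F4370
M5
G00 X0.000 Y0.000

1 u = 1 mm; y_m = 146.017 − y.

[1] `<path>` quadratic bezier, #ff0000→cut S780 F1193: (46.613,39.372) → (50.910,59.507) → (54.342,75.732) → (56.912,88.047) → (58.617,96.452) → (59.459,100.947)

[2] `<path>` quadratic bezier, #ff8800→score S508 F2133: (102.452,116.611) → (104.472,91.478) → (105.834,69.772) → (106.536,51.492) → (106.580,36.638) → (105.964,25.210)

[3] `<rect>` rectangle, #ff0000→cut S780 F1193: (58.638,66.231) → (100.839,66.231) → (100.839,20.210) → (58.638,20.210) → (58.638,66.231) (closed)

[4] `<path>` closed polygon, #ff00ff→engrave S276 F4370: (76.960,59.351) → (113.486,31.332) → (105.094,76.843) → (76.960,59.351) (closed)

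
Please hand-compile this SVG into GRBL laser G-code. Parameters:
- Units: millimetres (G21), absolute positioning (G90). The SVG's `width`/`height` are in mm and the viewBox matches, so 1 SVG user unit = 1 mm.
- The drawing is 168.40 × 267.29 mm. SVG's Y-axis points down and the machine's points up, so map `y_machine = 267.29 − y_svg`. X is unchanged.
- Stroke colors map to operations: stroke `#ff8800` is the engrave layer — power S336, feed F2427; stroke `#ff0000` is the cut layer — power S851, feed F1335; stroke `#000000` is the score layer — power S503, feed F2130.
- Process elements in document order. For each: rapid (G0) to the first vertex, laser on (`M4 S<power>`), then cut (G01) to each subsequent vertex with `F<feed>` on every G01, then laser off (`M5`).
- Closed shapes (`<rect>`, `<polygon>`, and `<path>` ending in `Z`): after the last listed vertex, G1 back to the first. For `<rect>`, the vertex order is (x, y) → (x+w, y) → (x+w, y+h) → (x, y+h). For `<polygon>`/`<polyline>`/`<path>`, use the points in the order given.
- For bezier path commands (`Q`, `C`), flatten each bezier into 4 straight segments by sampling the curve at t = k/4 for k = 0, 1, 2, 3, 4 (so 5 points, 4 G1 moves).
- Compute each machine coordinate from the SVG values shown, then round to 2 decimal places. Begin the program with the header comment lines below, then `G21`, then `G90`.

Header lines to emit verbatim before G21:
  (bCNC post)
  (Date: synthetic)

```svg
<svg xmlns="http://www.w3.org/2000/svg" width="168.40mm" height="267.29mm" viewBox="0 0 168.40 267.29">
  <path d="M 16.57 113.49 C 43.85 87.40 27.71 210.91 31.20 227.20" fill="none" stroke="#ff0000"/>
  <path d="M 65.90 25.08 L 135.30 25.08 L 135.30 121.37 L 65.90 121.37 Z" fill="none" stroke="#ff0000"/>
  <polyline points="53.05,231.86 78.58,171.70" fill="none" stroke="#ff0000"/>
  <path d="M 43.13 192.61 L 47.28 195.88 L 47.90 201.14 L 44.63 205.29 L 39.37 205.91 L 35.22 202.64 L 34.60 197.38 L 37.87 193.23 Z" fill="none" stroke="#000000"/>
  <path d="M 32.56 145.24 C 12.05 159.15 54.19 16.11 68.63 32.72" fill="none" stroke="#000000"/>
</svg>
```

Since the viewBox matches the mm dimensions, user units are millimetres directly. The only transform is the Y-flip y_m = 267.29 − y_svg.

Shape 1 is a cubic bezier drawn with `<path>`. Its stroke #ff0000 means cut at S851, F1335. After flipping Y the toolpath is (16.57,153.80) → (29.87,149.33) → (32.81,112.84) → (31.28,68.40) → (31.20,40.09).

Shape 2 is a rectangle drawn with `<path>`. Its stroke #ff0000 means cut at S851, F1335. After flipping Y the toolpath is (65.90,242.21) → (135.30,242.21) → (135.30,145.92) → (65.90,145.92) → (65.90,242.21), returning to the start.

Shape 3 is a line segment drawn with `<polyline>`. Its stroke #ff0000 means cut at S851, F1335. After flipping Y the toolpath is (53.05,35.43) → (78.58,95.59).

Shape 4 is a regular polygon drawn with `<path>`. Its stroke #000000 means score at S503, F2130. After flipping Y the toolpath is (43.13,74.68) → (47.28,71.41) → (47.90,66.15) → (44.63,62.00) → (39.37,61.38) → (35.22,64.65) → (34.60,69.91) → (37.87,74.06) → (43.13,74.68), returning to the start.

Shape 5 is a cubic bezier drawn with `<path>`. Its stroke #000000 means score at S503, F2130. After flipping Y the toolpath is (32.56,122.05) → (27.51,136.10) → (37.49,179.32) → (54.02,222.04) → (68.63,234.57).

(bCNC post)
(Date: synthetic)
G21
G90
G0 X16.57 Y153.80
M4 S851
G01 X29.87 Y149.33 F1335
G01 X32.81 Y112.84 F1335
G01 X31.28 Y68.40 F1335
G01 X31.20 Y40.09 F1335
M5
G0 X65.90 Y242.21
M4 S851
G01 X135.30 Y242.21 F1335
G01 X135.30 Y145.92 F1335
G01 X65.90 Y145.92 F1335
G01 X65.90 Y242.21 F1335
M5
G0 X53.05 Y35.43
M4 S851
G01 X78.58 Y95.59 F1335
M5
G0 X43.13 Y74.68
M4 S503
G01 X47.28 Y71.41 F2130
G01 X47.90 Y66.15 F2130
G01 X44.63 Y62.00 F2130
G01 X39.37 Y61.38 F2130
G01 X35.22 Y64.65 F2130
G01 X34.60 Y69.91 F2130
G01 X37.87 Y74.06 F2130
G01 X43.13 Y74.68 F2130
M5
G0 X32.56 Y122.05
M4 S503
G01 X27.51 Y136.10 F2130
G01 X37.49 Y179.32 F2130
G01 X54.02 Y222.04 F2130
G01 X68.63 Y234.57 F2130
M5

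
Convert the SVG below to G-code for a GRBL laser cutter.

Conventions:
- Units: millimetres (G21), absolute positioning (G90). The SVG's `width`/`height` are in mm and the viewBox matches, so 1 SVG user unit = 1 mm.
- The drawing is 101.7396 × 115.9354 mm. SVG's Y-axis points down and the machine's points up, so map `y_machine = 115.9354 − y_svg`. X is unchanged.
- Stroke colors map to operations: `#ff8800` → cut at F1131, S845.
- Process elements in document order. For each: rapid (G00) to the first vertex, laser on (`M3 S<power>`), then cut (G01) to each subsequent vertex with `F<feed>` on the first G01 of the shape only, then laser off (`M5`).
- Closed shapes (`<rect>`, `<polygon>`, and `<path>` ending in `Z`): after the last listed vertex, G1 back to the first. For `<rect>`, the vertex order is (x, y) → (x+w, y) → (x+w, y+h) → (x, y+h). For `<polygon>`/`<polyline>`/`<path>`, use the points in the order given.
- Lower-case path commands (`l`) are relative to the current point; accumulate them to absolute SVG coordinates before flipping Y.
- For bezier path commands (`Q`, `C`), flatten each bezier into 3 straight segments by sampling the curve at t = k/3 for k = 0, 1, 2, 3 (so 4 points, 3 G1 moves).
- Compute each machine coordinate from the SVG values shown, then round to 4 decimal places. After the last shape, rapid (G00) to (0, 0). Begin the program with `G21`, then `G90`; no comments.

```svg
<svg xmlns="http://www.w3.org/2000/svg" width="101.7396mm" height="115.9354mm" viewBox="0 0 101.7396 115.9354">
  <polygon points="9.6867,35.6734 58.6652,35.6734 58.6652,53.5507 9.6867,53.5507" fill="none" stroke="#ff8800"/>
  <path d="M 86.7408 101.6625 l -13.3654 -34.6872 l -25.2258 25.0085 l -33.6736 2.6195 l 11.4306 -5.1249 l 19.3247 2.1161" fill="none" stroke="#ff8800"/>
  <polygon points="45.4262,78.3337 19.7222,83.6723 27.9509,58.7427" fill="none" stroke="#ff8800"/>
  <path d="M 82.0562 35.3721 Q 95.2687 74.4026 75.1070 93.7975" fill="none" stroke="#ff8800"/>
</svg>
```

1 u = 1 mm; y_m = 115.9354 − y.

[1] `<polygon>` rectangle, #ff8800→cut S845 F1131: (9.6867,80.2620) → (58.6652,80.2620) → (58.6652,62.3847) → (9.6867,62.3847) → (9.6867,80.2620) (closed)

[2] `<path>` open polyline, #ff8800→cut S845 F1131: (86.7408,14.2729) → (73.3754,48.9601) → (48.1496,23.9516) → (14.4760,21.3321) → (25.9066,26.4570) → (45.2313,24.3409)

[3] `<polygon>` regular polygon, #ff8800→cut S845 F1131: (45.4262,37.6017) → (19.7222,32.2631) → (27.9509,57.1927) → (45.4262,37.6017) (closed)

[4] `<path>` quadratic bezier, #ff8800→cut S845 F1131: (82.0562,80.5633) → (87.1563,56.7247) → (84.8399,37.2496) → (75.1070,22.1379)

G21
G90
G00 X9.6867 Y80.2620
M3 S845
G01 X58.6652 Y80.2620 F1131
G01 X58.6652 Y62.3847
G01 X9.6867 Y62.3847
G01 X9.6867 Y80.2620
M5
G00 X86.7408 Y14.2729
M3 S845
G01 X73.3754 Y48.9601 F1131
G01 X48.1496 Y23.9516
G01 X14.4760 Y21.3321
G01 X25.9066 Y26.4570
G01 X45.2313 Y24.3409
M5
G00 X45.4262 Y37.6017
M3 S845
G01 X19.7222 Y32.2631 F1131
G01 X27.9509 Y57.1927
G01 X45.4262 Y37.6017
M5
G00 X82.0562 Y80.5633
M3 S845
G01 X87.1563 Y56.7247 F1131
G01 X84.8399 Y37.2496
G01 X75.1070 Y22.1379
M5
G00 X0.0000 Y0.0000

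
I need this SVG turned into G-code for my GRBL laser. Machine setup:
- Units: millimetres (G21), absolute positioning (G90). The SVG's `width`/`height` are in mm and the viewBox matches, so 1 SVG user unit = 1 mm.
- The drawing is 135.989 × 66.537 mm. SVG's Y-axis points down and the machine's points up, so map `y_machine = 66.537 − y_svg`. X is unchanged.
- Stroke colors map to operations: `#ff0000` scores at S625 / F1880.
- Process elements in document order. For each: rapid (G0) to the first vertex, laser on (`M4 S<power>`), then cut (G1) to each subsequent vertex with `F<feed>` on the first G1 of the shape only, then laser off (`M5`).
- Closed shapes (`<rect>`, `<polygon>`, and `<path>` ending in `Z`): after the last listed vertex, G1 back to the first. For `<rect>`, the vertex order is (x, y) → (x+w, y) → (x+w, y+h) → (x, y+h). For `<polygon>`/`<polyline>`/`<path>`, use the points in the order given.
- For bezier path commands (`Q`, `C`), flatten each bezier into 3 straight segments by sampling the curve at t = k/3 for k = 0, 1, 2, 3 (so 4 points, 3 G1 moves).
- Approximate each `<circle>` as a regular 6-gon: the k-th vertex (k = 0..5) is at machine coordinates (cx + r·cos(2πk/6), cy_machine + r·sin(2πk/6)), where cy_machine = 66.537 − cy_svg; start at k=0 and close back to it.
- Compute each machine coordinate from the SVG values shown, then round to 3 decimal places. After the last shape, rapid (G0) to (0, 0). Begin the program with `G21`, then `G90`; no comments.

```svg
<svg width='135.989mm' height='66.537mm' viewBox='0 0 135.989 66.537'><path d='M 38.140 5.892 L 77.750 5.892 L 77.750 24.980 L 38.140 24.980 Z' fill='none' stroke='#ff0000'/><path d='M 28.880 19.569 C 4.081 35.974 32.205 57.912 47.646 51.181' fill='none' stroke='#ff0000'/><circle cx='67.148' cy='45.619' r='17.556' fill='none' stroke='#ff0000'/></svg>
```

G21
G90
G0 X38.140 Y60.645
M4 S625
G1 X77.750 Y60.645 F1880
G1 X77.750 Y41.557
G1 X38.140 Y41.557
G1 X38.140 Y60.645
M5
G0 X28.880 Y46.968
M4 S625
G1 X19.292 Y29.985 F1880
G1 X30.407 Y16.915
G1 X47.646 Y15.356
M5
G0 X84.704 Y20.918
M4 S625
G1 X75.926 Y36.122 F1880
G1 X58.370 Y36.122
G1 X49.592 Y20.918
G1 X58.370 Y5.714
G1 X75.926 Y5.714
G1 X84.704 Y20.918
M5
G0 X0.000 Y0.000

viewBox `0 0 135.989 66.537` with mm width/height → 1 unit = 1 mm. Flip: y_m = 66.537 − y_svg.

**Shape 1** — `<path>` rectangle, stroke `#ff0000` → score (S625, F1880). Machine vertices: (38.140,60.645) → (77.750,60.645) → (77.750,41.557) → (38.140,41.557) → (38.140,60.645). Closed: final G1 returns to the first vertex.

**Shape 2** — `<path>` cubic bezier, stroke `#ff0000` → score (S625, F1880). Control points (SVG): P0=(28.880,19.569), P1=(4.081,35.974), P2=(32.205,57.912), P3=(47.646,51.181); sampled at t=k/3. Machine vertices: (28.880,46.968) → (19.292,29.985) → (30.407,16.915) → (47.646,15.356). Open path.

**Shape 3** — `<circle>` circle, stroke `#ff0000` → score (S625, F1880). Machine vertices: (84.704,20.918) → (75.926,36.122) → (58.370,36.122) → (49.592,20.918) → (58.370,5.714) → (75.926,5.714) → (84.704,20.918). Closed: final G1 returns to the first vertex.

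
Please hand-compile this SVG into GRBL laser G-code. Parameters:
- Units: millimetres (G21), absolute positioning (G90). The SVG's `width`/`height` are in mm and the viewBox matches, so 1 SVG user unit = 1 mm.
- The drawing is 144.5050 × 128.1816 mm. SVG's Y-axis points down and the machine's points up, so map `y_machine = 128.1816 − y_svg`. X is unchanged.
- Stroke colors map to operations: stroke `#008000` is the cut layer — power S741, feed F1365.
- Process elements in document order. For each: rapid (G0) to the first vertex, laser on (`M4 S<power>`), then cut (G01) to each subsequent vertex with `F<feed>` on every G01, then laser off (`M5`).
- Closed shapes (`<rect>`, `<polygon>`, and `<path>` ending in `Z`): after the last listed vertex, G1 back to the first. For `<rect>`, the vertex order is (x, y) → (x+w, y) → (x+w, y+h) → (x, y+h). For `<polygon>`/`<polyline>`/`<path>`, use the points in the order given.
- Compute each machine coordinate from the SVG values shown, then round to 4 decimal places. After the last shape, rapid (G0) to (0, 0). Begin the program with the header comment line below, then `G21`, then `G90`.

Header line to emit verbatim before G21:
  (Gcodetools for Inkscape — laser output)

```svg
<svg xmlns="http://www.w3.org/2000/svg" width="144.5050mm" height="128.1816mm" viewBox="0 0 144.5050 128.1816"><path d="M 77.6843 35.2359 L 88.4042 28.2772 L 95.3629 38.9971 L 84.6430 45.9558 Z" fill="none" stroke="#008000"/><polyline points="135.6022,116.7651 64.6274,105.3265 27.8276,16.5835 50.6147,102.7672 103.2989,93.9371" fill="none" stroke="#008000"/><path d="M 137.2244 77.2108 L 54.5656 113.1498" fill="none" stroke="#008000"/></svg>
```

(Gcodetools for Inkscape — laser output)
G21
G90
G0 X77.6843 Y92.9457
M4 S741
G01 X88.4042 Y99.9044 F1365
G01 X95.3629 Y89.1845 F1365
G01 X84.6430 Y82.2258 F1365
G01 X77.6843 Y92.9457 F1365
M5
G0 X135.6022 Y11.4165
M4 S741
G01 X64.6274 Y22.8551 F1365
G01 X27.8276 Y111.5981 F1365
G01 X50.6147 Y25.4144 F1365
G01 X103.2989 Y34.2445 F1365
M5
G0 X137.2244 Y50.9708
M4 S741
G01 X54.5656 Y15.0318 F1365
M5
G0 X0.0000 Y0.0000

viewBox `0 0 144.5050 128.1816` with mm width/height → 1 unit = 1 mm. Flip: y_m = 128.1816 − y_svg.

**Shape 1** — `<path>` regular polygon, stroke `#008000` → cut (S741, F1365). Machine vertices: (77.6843,92.9457) → (88.4042,99.9044) → (95.3629,89.1845) → (84.6430,82.2258) → (77.6843,92.9457). Closed: final G1 returns to the first vertex.

**Shape 2** — `<polyline>` open polyline, stroke `#008000` → cut (S741, F1365). Machine vertices: (135.6022,11.4165) → (64.6274,22.8551) → (27.8276,111.5981) → (50.6147,25.4144) → (103.2989,34.2445). Open path.

**Shape 3** — `<path>` line segment, stroke `#008000` → cut (S741, F1365). Machine vertices: (137.2244,50.9708) → (54.5656,15.0318). Open path.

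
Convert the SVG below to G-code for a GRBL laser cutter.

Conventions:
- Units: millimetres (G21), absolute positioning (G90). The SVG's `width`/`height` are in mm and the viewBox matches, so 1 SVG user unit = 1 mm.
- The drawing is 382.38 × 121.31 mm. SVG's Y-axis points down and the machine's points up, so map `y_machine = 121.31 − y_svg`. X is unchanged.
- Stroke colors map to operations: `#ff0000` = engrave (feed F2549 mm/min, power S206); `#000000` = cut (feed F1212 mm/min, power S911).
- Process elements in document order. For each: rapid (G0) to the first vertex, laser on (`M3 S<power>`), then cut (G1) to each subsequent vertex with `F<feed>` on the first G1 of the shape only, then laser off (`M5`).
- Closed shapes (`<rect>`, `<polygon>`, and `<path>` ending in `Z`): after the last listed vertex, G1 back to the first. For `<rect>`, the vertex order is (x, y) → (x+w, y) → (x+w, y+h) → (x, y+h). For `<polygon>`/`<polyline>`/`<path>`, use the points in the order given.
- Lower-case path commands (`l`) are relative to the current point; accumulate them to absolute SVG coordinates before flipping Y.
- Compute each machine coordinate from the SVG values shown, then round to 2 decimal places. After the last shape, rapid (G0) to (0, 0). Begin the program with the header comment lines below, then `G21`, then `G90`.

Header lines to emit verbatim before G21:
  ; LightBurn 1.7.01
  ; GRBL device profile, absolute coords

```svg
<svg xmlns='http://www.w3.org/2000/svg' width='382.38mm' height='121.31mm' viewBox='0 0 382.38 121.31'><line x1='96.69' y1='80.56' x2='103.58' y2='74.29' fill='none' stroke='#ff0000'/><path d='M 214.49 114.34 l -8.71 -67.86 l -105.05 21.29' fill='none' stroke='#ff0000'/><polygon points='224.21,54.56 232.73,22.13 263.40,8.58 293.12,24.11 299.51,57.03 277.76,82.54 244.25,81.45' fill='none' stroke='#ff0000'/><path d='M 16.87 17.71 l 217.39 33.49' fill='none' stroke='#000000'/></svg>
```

viewBox `0 0 382.38 121.31` with mm width/height → 1 unit = 1 mm. Flip: y_m = 121.31 − y_svg.

**Shape 1** — `<line>` line segment, stroke `#ff0000` → engrave (S206, F2549). Machine vertices: (96.69,40.75) → (103.58,47.02). Open path.

**Shape 2** — `<path>` open polyline, stroke `#ff0000` → engrave (S206, F2549). Machine vertices: (214.49,6.97) → (205.78,74.83) → (100.73,53.54). Open path.

**Shape 3** — `<polygon>` regular polygon, stroke `#ff0000` → engrave (S206, F2549). Machine vertices: (224.21,66.75) → (232.73,99.18) → (263.40,112.73) → (293.12,97.20) → (299.51,64.28) → (277.76,38.77) → (244.25,39.86) → (224.21,66.75). Closed: final G1 returns to the first vertex.

**Shape 4** — `<path>` line segment, stroke `#000000` → cut (S911, F1212). Machine vertices: (16.87,103.60) → (234.26,70.11). Open path.

; LightBurn 1.7.01
; GRBL device profile, absolute coords
G21
G90
G0 X96.69 Y40.75
M3 S206
G1 X103.58 Y47.02 F2549
M5
G0 X214.49 Y6.97
M3 S206
G1 X205.78 Y74.83 F2549
G1 X100.73 Y53.54
M5
G0 X224.21 Y66.75
M3 S206
G1 X232.73 Y99.18 F2549
G1 X263.40 Y112.73
G1 X293.12 Y97.20
G1 X299.51 Y64.28
G1 X277.76 Y38.77
G1 X244.25 Y39.86
G1 X224.21 Y66.75
M5
G0 X16.87 Y103.60
M3 S911
G1 X234.26 Y70.11 F1212
M5
G0 X0.00 Y0.00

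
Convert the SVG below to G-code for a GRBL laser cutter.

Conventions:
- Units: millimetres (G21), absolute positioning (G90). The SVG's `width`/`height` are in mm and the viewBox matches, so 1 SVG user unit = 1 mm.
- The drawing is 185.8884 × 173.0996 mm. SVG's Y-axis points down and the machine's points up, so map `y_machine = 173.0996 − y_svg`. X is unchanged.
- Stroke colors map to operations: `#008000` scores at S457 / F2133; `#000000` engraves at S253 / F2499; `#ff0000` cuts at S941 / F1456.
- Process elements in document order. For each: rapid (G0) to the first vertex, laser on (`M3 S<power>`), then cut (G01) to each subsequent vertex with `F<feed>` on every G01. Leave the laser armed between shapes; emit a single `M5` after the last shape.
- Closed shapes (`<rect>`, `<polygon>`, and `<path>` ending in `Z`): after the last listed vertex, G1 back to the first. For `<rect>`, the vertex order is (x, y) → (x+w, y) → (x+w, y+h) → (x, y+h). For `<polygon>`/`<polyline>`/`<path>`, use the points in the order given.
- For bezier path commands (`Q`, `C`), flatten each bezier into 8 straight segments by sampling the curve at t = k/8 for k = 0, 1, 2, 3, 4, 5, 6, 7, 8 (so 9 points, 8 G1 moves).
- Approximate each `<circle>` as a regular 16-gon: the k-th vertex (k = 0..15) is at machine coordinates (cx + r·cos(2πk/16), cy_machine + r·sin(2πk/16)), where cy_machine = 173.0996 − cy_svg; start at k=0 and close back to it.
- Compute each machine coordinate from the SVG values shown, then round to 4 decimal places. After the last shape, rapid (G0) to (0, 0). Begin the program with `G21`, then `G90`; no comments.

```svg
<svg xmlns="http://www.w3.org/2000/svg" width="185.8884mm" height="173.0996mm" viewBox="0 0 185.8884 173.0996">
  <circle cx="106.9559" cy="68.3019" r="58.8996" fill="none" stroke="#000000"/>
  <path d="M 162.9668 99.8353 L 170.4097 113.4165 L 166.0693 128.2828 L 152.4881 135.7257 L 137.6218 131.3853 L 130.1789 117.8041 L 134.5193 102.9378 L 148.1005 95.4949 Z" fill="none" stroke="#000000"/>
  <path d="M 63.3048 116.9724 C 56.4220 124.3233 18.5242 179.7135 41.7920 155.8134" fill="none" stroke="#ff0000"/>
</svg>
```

1 u = 1 mm; y_m = 173.0996 − y.

[1] `<circle>` circle, #000000→engrave S253 F2499: (165.8555,104.7977) → (161.3720,127.3376) → (148.6042,146.4460) → (129.4958,159.2138) → (106.9559,163.6973) → (84.4160,159.2138) → (65.3076,146.4460) → (52.5398,127.3376) → (48.0563,104.7977) → (52.5398,82.2578) → (65.3076,63.1494) → (84.4160,50.3816) → (106.9559,45.8981) → (129.4958,50.3816) → (148.6042,63.1494) → (161.3720,82.2578) → (165.8555,104.7977) (closed)

[2] `<path>` regular polygon, #000000→engrave S253 F2499: (162.9668,73.2643) → (170.4097,59.6831) → (166.0693,44.8168) → (152.4881,37.3739) → (137.6218,41.7143) → (130.1789,55.2955) → (134.5193,70.1618) → (148.1005,77.6047) → (162.9668,73.2643) (closed)

[3] `<path>` cubic bezier, #ff0000→cut S941 F1456: (63.3048,56.1272) → (59.4500,51.3675) → (53.7677,43.5962) → (47.3383,34.3055) → (41.2419,24.9876) → (36.5589,17.1345) → (34.3694,12.2385) → (35.7537,11.7917) → (41.7920,17.2862)

G21
G90
G0 X165.8555 Y104.7977
M3 S253
G01 X161.3720 Y127.3376 F2499
G01 X148.6042 Y146.4460 F2499
G01 X129.4958 Y159.2138 F2499
G01 X106.9559 Y163.6973 F2499
G01 X84.4160 Y159.2138 F2499
G01 X65.3076 Y146.4460 F2499
G01 X52.5398 Y127.3376 F2499
G01 X48.0563 Y104.7977 F2499
G01 X52.5398 Y82.2578 F2499
G01 X65.3076 Y63.1494 F2499
G01 X84.4160 Y50.3816 F2499
G01 X106.9559 Y45.8981 F2499
G01 X129.4958 Y50.3816 F2499
G01 X148.6042 Y63.1494 F2499
G01 X161.3720 Y82.2578 F2499
G01 X165.8555 Y104.7977 F2499
G0 X162.9668 Y73.2643
M3 S253
G01 X170.4097 Y59.6831 F2499
G01 X166.0693 Y44.8168 F2499
G01 X152.4881 Y37.3739 F2499
G01 X137.6218 Y41.7143 F2499
G01 X130.1789 Y55.2955 F2499
G01 X134.5193 Y70.1618 F2499
G01 X148.1005 Y77.6047 F2499
G01 X162.9668 Y73.2643 F2499
G0 X63.3048 Y56.1272
M3 S941
G01 X59.4500 Y51.3675 F1456
G01 X53.7677 Y43.5962 F1456
G01 X47.3383 Y34.3055 F1456
G01 X41.2419 Y24.9876 F1456
G01 X36.5589 Y17.1345 F1456
G01 X34.3694 Y12.2385 F1456
G01 X35.7537 Y11.7917 F1456
G01 X41.7920 Y17.2862 F1456
M5
G0 X0.0000 Y0.0000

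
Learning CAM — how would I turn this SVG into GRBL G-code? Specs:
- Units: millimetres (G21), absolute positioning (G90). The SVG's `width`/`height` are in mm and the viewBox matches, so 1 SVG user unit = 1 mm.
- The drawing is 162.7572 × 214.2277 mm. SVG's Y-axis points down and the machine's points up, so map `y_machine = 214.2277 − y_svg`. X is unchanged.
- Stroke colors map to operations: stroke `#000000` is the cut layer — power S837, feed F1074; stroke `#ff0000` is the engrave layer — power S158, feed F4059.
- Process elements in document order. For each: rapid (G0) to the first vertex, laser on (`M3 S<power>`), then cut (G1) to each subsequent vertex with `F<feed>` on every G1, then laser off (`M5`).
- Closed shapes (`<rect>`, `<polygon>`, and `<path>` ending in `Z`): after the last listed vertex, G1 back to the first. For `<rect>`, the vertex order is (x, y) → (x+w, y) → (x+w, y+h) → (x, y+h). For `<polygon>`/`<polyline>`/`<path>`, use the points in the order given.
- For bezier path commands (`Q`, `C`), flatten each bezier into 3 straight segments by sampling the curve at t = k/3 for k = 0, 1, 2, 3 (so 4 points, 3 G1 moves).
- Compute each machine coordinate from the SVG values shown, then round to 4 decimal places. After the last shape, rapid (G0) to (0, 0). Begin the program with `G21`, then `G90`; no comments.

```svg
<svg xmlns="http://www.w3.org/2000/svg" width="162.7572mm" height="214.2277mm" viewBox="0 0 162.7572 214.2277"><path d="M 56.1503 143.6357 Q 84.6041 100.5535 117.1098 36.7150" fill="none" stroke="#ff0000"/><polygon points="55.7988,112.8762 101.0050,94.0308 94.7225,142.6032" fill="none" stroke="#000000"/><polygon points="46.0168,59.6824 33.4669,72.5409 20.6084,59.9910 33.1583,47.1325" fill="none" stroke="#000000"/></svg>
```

G21
G90
G0 X56.1503 Y70.5920
M3 S158
G1 X75.5697 Y101.6197 F4059
G1 X95.8895 Y137.2600 F4059
G1 X117.1098 Y177.5127 F4059
M5
G0 X55.7988 Y101.3515
M3 S837
G1 X101.0050 Y120.1969 F1074
G1 X94.7225 Y71.6245 F1074
G1 X55.7988 Y101.3515 F1074
M5
G0 X46.0168 Y154.5453
M3 S837
G1 X33.4669 Y141.6868 F1074
G1 X20.6084 Y154.2367 F1074
G1 X33.1583 Y167.0952 F1074
G1 X46.0168 Y154.5453 F1074
M5
G0 X0.0000 Y0.0000

1 u = 1 mm; y_m = 214.2277 − y.

[1] `<path>` quadratic bezier, #ff0000→engrave S158 F4059: (56.1503,70.5920) → (75.5697,101.6197) → (95.8895,137.2600) → (117.1098,177.5127)

[2] `<polygon>` regular polygon, #000000→cut S837 F1074: (55.7988,101.3515) → (101.0050,120.1969) → (94.7225,71.6245) → (55.7988,101.3515) (closed)

[3] `<polygon>` regular polygon, #000000→cut S837 F1074: (46.0168,154.5453) → (33.4669,141.6868) → (20.6084,154.2367) → (33.1583,167.0952) → (46.0168,154.5453) (closed)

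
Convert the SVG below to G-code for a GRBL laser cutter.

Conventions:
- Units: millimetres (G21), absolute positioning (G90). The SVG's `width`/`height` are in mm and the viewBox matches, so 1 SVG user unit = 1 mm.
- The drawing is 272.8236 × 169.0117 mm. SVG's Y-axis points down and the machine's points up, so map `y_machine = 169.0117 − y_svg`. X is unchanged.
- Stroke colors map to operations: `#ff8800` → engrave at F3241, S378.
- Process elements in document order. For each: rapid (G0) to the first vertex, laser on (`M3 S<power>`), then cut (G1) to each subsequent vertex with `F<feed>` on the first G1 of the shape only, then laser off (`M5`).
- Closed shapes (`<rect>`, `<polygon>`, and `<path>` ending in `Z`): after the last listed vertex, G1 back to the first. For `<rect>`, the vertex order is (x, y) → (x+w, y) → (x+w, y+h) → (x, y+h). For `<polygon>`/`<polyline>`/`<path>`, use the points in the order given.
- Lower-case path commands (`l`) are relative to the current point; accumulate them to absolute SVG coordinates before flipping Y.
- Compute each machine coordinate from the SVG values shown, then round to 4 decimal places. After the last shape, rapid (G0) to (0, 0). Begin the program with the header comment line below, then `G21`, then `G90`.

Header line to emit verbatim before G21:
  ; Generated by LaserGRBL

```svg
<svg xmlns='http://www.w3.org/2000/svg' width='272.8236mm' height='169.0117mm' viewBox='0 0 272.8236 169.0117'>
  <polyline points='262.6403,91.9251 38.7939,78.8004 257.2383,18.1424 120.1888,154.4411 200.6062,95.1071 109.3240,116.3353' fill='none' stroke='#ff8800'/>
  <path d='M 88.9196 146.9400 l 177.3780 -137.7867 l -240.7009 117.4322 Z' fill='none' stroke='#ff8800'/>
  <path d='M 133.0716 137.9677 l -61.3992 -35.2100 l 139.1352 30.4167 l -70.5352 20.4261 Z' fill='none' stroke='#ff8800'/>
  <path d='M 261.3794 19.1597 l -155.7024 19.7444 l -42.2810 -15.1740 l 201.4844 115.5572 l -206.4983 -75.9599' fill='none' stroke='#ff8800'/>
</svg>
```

; Generated by LaserGRBL
G21
G90
G0 X262.6403 Y77.0866
M3 S378
G1 X38.7939 Y90.2113 F3241
G1 X257.2383 Y150.8693
G1 X120.1888 Y14.5706
G1 X200.6062 Y73.9046
G1 X109.3240 Y52.6764
M5
G0 X88.9196 Y22.0717
M3 S378
G1 X266.2976 Y159.8584 F3241
G1 X25.5967 Y42.4262
G1 X88.9196 Y22.0717
M5
G0 X133.0716 Y31.0440
M3 S378
G1 X71.6724 Y66.2540 F3241
G1 X210.8076 Y35.8373
G1 X140.2724 Y15.4112
G1 X133.0716 Y31.0440
M5
G0 X261.3794 Y149.8520
M3 S378
G1 X105.6770 Y130.1076 F3241
G1 X63.3960 Y145.2816
G1 X264.8804 Y29.7244
G1 X58.3821 Y105.6843
M5
G0 X0.0000 Y0.0000

Since the viewBox matches the mm dimensions, user units are millimetres directly. The only transform is the Y-flip y_m = 169.0117 − y_svg.

Shape 1 is a open polyline drawn with `<polyline>`. Its stroke #ff8800 means engrave at S378, F3241. After flipping Y the toolpath is (262.6403,77.0866) → (38.7939,90.2113) → (257.2383,150.8693) → (120.1888,14.5706) → (200.6062,73.9046) → (109.3240,52.6764).

Shape 2 is a closed polygon drawn with `<path>`. Its stroke #ff8800 means engrave at S378, F3241. After flipping Y the toolpath is (88.9196,22.0717) → (266.2976,159.8584) → (25.5967,42.4262) → (88.9196,22.0717), returning to the start.

Shape 3 is a closed polygon drawn with `<path>`. Its stroke #ff8800 means engrave at S378, F3241. After flipping Y the toolpath is (133.0716,31.0440) → (71.6724,66.2540) → (210.8076,35.8373) → (140.2724,15.4112) → (133.0716,31.0440), returning to the start.

Shape 4 is a open polyline drawn with `<path>`. Its stroke #ff8800 means engrave at S378, F3241. After flipping Y the toolpath is (261.3794,149.8520) → (105.6770,130.1076) → (63.3960,145.2816) → (264.8804,29.7244) → (58.3821,105.6843).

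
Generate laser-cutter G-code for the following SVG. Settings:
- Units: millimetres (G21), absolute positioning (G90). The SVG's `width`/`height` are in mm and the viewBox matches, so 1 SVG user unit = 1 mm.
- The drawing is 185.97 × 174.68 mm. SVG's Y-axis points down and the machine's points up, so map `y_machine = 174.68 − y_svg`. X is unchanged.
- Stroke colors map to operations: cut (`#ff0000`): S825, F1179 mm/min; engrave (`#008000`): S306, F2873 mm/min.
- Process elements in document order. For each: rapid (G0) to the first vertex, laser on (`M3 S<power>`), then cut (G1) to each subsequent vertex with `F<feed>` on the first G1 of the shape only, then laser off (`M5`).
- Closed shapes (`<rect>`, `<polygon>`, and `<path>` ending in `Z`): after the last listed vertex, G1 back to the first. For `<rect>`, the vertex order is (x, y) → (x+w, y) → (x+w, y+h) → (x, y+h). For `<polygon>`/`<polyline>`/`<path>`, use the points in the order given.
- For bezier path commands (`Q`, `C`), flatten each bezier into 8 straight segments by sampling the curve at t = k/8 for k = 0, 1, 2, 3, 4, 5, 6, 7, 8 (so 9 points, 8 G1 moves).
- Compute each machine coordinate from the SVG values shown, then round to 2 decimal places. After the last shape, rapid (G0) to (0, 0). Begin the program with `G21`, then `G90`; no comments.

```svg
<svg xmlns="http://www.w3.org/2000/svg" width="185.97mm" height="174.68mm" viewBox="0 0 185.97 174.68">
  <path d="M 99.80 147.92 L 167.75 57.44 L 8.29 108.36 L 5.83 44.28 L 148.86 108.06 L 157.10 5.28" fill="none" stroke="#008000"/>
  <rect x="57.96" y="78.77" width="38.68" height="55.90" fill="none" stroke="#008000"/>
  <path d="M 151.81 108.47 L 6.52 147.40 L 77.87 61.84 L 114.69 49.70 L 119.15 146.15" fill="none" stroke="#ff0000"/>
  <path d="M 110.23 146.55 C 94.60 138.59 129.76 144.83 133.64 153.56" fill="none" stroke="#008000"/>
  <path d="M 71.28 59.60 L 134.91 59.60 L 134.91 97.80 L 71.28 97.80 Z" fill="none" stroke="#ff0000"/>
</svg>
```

Since the viewBox matches the mm dimensions, user units are millimetres directly. The only transform is the Y-flip y_m = 174.68 − y_svg.

Shape 1 is a open polyline drawn with `<path>`. Its stroke #008000 means engrave at S306, F2873. After flipping Y the toolpath is (99.80,26.76) → (167.75,117.24) → (8.29,66.32) → (5.83,130.40) → (148.86,66.62) → (157.10,169.40).

Shape 2 is a rectangle drawn with `<rect>`. Its stroke #008000 means engrave at S306, F2873. After flipping Y the toolpath is (57.96,95.91) → (96.64,95.91) → (96.64,40.01) → (57.96,40.01) → (57.96,95.91), returning to the start.

Shape 3 is a open polyline drawn with `<path>`. Its stroke #ff0000 means cut at S825, F1179. After flipping Y the toolpath is (151.81,66.21) → (6.52,27.28) → (77.87,112.84) → (114.69,124.98) → (119.15,28.53).

Shape 4 is a cubic bezier drawn with `<path>`. Its stroke #008000 means engrave at S306, F2873. After flipping Y the toolpath is (110.23,28.13) → (106.59,30.47) → (106.75,31.62) → (109.75,31.71) → (114.62,30.88) → (120.41,29.27) → (126.15,27.02) → (130.88,24.25) → (133.64,21.12).

Shape 5 is a rectangle drawn with `<path>`. Its stroke #ff0000 means cut at S825, F1179. After flipping Y the toolpath is (71.28,115.08) → (134.91,115.08) → (134.91,76.88) → (71.28,76.88) → (71.28,115.08), returning to the start.

G21
G90
G0 X99.80 Y26.76
M3 S306
G1 X167.75 Y117.24 F2873
G1 X8.29 Y66.32
G1 X5.83 Y130.40
G1 X148.86 Y66.62
G1 X157.10 Y169.40
M5
G0 X57.96 Y95.91
M3 S306
G1 X96.64 Y95.91 F2873
G1 X96.64 Y40.01
G1 X57.96 Y40.01
G1 X57.96 Y95.91
M5
G0 X151.81 Y66.21
M3 S825
G1 X6.52 Y27.28 F1179
G1 X77.87 Y112.84
G1 X114.69 Y124.98
G1 X119.15 Y28.53
M5
G0 X110.23 Y28.13
M3 S306
G1 X106.59 Y30.47 F2873
G1 X106.75 Y31.62
G1 X109.75 Y31.71
G1 X114.62 Y30.88
G1 X120.41 Y29.27
G1 X126.15 Y27.02
G1 X130.88 Y24.25
G1 X133.64 Y21.12
M5
G0 X71.28 Y115.08
M3 S825
G1 X134.91 Y115.08 F1179
G1 X134.91 Y76.88
G1 X71.28 Y76.88
G1 X71.28 Y115.08
M5
G0 X0.00 Y0.00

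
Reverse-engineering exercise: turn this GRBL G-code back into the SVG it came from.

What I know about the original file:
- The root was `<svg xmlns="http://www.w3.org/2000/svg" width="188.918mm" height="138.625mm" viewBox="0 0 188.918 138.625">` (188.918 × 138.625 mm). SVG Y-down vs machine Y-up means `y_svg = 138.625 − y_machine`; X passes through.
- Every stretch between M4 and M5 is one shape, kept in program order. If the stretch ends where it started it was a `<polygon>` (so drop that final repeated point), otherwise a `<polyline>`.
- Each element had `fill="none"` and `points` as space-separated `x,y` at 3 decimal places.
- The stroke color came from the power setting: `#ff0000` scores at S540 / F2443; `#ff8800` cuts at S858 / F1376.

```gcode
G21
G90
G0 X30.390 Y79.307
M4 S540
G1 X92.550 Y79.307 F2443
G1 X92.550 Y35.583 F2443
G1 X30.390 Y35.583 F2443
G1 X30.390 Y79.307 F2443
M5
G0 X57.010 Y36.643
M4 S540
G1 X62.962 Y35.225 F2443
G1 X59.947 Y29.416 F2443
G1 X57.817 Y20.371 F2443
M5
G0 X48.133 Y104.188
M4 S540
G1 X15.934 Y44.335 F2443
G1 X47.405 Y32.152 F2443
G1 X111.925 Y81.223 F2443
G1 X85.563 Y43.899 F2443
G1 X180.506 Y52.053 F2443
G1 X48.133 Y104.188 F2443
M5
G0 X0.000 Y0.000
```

Each laser-on run becomes one SVG element. Flip Y back into SVG space with y_svg = 138.625 − y_machine. Every run uses S540, so all elements get stroke `#ff0000` (score).

Run 1: The run returns to its start, so emit a `<polygon>` with points (Y-flipped): 30.390,59.318 92.550,59.318 92.550,103.042 30.390,103.042.

Run 2: The run is open, so emit a `<polyline>` with points (Y-flipped): 57.010,101.982 62.962,103.400 59.947,109.209 57.817,118.254.

Run 3: The run returns to its start, so emit a `<polygon>` with points (Y-flipped): 48.133,34.437 15.934,94.290 47.405,106.473 111.925,57.402 85.563,94.726 180.506,86.572.

<svg xmlns="http://www.w3.org/2000/svg" width="188.918mm" height="138.625mm" viewBox="0 0 188.918 138.625">
  <polygon points="30.390,59.318 92.550,59.318 92.550,103.042 30.390,103.042" fill="none" stroke="#ff0000"/>
  <polyline points="57.010,101.982 62.962,103.400 59.947,109.209 57.817,118.254" fill="none" stroke="#ff0000"/>
  <polygon points="48.133,34.437 15.934,94.290 47.405,106.473 111.925,57.402 85.563,94.726 180.506,86.572" fill="none" stroke="#ff0000"/>
</svg>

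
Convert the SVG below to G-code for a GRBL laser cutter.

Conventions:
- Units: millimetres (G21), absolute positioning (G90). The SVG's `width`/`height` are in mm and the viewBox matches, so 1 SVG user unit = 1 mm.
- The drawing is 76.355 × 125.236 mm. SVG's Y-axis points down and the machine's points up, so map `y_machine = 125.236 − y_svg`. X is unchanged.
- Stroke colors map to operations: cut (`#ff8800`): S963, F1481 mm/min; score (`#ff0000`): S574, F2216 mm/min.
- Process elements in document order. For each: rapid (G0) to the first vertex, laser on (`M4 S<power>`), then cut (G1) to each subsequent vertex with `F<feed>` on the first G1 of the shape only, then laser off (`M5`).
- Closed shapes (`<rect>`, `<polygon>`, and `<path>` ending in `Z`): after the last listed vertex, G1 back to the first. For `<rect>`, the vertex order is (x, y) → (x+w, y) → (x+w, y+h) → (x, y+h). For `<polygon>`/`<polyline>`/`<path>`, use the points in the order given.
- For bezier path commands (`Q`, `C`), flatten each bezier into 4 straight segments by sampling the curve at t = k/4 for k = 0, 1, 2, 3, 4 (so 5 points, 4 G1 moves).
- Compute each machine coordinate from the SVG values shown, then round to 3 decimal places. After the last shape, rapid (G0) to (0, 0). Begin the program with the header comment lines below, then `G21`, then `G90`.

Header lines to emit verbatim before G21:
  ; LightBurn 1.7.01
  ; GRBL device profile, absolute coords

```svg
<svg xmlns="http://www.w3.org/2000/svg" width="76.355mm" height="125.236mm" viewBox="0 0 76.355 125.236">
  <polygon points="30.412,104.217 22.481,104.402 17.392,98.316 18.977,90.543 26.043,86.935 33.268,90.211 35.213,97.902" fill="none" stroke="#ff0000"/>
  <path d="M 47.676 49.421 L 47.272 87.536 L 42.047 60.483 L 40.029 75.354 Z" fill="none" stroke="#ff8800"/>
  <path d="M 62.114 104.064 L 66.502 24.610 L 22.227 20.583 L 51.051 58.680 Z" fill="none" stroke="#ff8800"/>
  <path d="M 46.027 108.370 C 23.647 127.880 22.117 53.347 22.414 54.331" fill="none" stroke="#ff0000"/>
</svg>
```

1 u = 1 mm; y_m = 125.236 − y.

[1] `<polygon>` regular polygon, #ff0000→score S574 F2216: (30.412,21.019) → (22.481,20.834) → (17.392,26.920) → (18.977,34.693) → (26.043,38.301) → (33.268,35.025) → (35.213,27.334) → (30.412,21.019) (closed)

[2] `<path>` closed polygon, #ff8800→cut S963 F1481: (47.676,75.815) → (47.272,37.700) → (42.047,64.753) → (40.029,49.882) → (47.676,75.815) (closed)

[3] `<path>` closed polygon, #ff8800→cut S963 F1481: (62.114,21.172) → (66.502,100.626) → (22.227,104.653) → (51.051,66.556) → (62.114,21.172) (closed)

[4] `<path>` cubic bezier, #ff0000→score S574 F2216: (46.027,16.866) → (32.854,17.217) → (25.717,36.938) → (22.831,60.133) → (22.414,70.905)

; LightBurn 1.7.01
; GRBL device profile, absolute coords
G21
G90
G0 X30.412 Y21.019
M4 S574
G1 X22.481 Y20.834 F2216
G1 X17.392 Y26.920
G1 X18.977 Y34.693
G1 X26.043 Y38.301
G1 X33.268 Y35.025
G1 X35.213 Y27.334
G1 X30.412 Y21.019
M5
G0 X47.676 Y75.815
M4 S963
G1 X47.272 Y37.700 F1481
G1 X42.047 Y64.753
G1 X40.029 Y49.882
G1 X47.676 Y75.815
M5
G0 X62.114 Y21.172
M4 S963
G1 X66.502 Y100.626 F1481
G1 X22.227 Y104.653
G1 X51.051 Y66.556
G1 X62.114 Y21.172
M5
G0 X46.027 Y16.866
M4 S574
G1 X32.854 Y17.217 F2216
G1 X25.717 Y36.938
G1 X22.831 Y60.133
G1 X22.414 Y70.905
M5
G0 X0.000 Y0.000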